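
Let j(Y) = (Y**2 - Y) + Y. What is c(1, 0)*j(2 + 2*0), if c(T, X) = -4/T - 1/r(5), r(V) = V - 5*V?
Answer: -79/5 ≈ -15.800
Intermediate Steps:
r(V) = -4*V
c(T, X) = 1/20 - 4/T (c(T, X) = -4/T - 1/((-4*5)) = -4/T - 1/(-20) = -4/T - 1*(-1/20) = -4/T + 1/20 = 1/20 - 4/T)
j(Y) = Y**2
c(1, 0)*j(2 + 2*0) = ((1/20)*(-80 + 1)/1)*(2 + 2*0)**2 = ((1/20)*1*(-79))*(2 + 0)**2 = -79/20*2**2 = -79/20*4 = -79/5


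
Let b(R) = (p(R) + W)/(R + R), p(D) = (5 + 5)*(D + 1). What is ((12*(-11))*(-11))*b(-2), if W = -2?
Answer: 4356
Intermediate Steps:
p(D) = 10 + 10*D (p(D) = 10*(1 + D) = 10 + 10*D)
b(R) = (8 + 10*R)/(2*R) (b(R) = ((10 + 10*R) - 2)/(R + R) = (8 + 10*R)/((2*R)) = (8 + 10*R)*(1/(2*R)) = (8 + 10*R)/(2*R))
((12*(-11))*(-11))*b(-2) = ((12*(-11))*(-11))*(5 + 4/(-2)) = (-132*(-11))*(5 + 4*(-½)) = 1452*(5 - 2) = 1452*3 = 4356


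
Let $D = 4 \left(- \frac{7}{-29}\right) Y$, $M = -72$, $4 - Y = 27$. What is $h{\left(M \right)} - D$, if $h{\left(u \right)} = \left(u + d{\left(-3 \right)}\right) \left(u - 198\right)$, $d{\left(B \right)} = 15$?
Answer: $\frac{446954}{29} \approx 15412.0$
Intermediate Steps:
$Y = -23$ ($Y = 4 - 27 = -23$)
$h{\left(u \right)} = \left(-198 + u\right) \left(15 + u\right)$ ($h{\left(u \right)} = \left(u + 15\right) \left(u - 198\right) = \left(15 + u\right) \left(-198 + u\right) = \left(-198 + u\right) \left(15 + u\right)$)
$D = - \frac{644}{29}$ ($D = 4 \left(- \frac{7}{-29}\right) \left(-23\right) = 4 \left(\left(-7\right) \left(- \frac{1}{29}\right)\right) \left(-23\right) = 4 \cdot \frac{7}{29} \left(-23\right) = \frac{28}{29} \left(-23\right) = - \frac{644}{29} \approx -22.207$)
$h{\left(M \right)} - D = \left(-2970 + \left(-72\right)^{2} - -13176\right) - - \frac{644}{29} = \left(-2970 + 5184 + 13176\right) + \frac{644}{29} = 15390 + \frac{644}{29} = \frac{446954}{29}$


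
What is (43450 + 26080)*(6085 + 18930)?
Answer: 1739292950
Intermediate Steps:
(43450 + 26080)*(6085 + 18930) = 69530*25015 = 1739292950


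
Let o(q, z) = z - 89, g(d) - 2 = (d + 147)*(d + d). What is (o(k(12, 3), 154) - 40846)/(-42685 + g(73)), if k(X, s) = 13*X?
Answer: 40781/10563 ≈ 3.8607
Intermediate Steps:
g(d) = 2 + 2*d*(147 + d) (g(d) = 2 + (d + 147)*(d + d) = 2 + (147 + d)*(2*d) = 2 + 2*d*(147 + d))
o(q, z) = -89 + z
(o(k(12, 3), 154) - 40846)/(-42685 + g(73)) = ((-89 + 154) - 40846)/(-42685 + (2 + 2*73² + 294*73)) = (65 - 40846)/(-42685 + (2 + 2*5329 + 21462)) = -40781/(-42685 + (2 + 10658 + 21462)) = -40781/(-42685 + 32122) = -40781/(-10563) = -40781*(-1/10563) = 40781/10563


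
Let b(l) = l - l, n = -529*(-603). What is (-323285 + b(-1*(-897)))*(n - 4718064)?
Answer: 1422155607945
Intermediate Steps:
n = 318987
b(l) = 0
(-323285 + b(-1*(-897)))*(n - 4718064) = (-323285 + 0)*(318987 - 4718064) = -323285*(-4399077) = 1422155607945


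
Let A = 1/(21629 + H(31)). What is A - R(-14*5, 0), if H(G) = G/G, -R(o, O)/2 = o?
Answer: -3028199/21630 ≈ -140.00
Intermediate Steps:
R(o, O) = -2*o
H(G) = 1
A = 1/21630 (A = 1/(21629 + 1) = 1/21630 ≈ 4.6232e-5)
A - R(-14*5, 0) = 1/21630 - (-2)*(-14*5) = 1/21630 - (-2)*(-70) = 1/21630 - 1*140 = 1/21630 - 140 = -3028199/21630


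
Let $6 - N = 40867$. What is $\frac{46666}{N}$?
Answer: $- \frac{46666}{40861} \approx -1.1421$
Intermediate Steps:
$N = -40861$ ($N = 6 - 40867 = -40861$)
$\frac{46666}{N} = \frac{46666}{-40861} = 46666 \left(- \frac{1}{40861}\right) = - \frac{46666}{40861}$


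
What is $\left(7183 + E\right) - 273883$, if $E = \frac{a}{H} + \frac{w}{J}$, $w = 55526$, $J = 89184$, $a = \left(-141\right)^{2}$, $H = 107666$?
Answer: $- \frac{640217049138845}{2400521136} \approx -2.667 \cdot 10^{5}$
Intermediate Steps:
$a = 19881$
$E = \frac{1937832355}{2400521136}$ ($E = \frac{19881}{107666} + \frac{55526}{89184} = 19881 \cdot \frac{1}{107666} + 55526 \cdot \frac{1}{89184} = \frac{19881}{107666} + \frac{27763}{44592} = \frac{1937832355}{2400521136} \approx 0.80725$)
$\left(7183 + E\right) - 273883 = \left(7183 + \frac{1937832355}{2400521136}\right) - 273883 = \frac{17244881152243}{2400521136} - 273883 = - \frac{640217049138845}{2400521136}$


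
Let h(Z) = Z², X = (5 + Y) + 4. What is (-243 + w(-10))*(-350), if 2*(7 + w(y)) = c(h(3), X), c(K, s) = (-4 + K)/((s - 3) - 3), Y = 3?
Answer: 524125/6 ≈ 87354.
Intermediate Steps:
X = 12 (X = (5 + 3) + 4 = 8 + 4 = 12)
c(K, s) = (-4 + K)/(-6 + s) (c(K, s) = (-4 + K)/((-3 + s) - 3) = (-4 + K)/(-6 + s))
w(y) = -79/12 (w(y) = -7 + ((-4 + 3²)/(-6 + 12))/2 = -7 + ((-4 + 9)/6)/2 = -7 + ((⅙)*5)/2 = -7 + (½)*(⅚) = -7 + 5/12 = -79/12)
(-243 + w(-10))*(-350) = (-243 - 79/12)*(-350) = -2995/12*(-350) = 524125/6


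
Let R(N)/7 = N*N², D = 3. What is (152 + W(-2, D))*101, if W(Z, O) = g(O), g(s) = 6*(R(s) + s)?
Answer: 131704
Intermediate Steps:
R(N) = 7*N³ (R(N) = 7*(N*N²) = 7*N³)
g(s) = 6*s + 42*s³ (g(s) = 6*(7*s³ + s) = 6*(s + 7*s³) = 6*s + 42*s³)
W(Z, O) = 6*O + 42*O³
(152 + W(-2, D))*101 = (152 + (6*3 + 42*3³))*101 = (152 + (18 + 42*27))*101 = (152 + (18 + 1134))*101 = (152 + 1152)*101 = 1304*101 = 131704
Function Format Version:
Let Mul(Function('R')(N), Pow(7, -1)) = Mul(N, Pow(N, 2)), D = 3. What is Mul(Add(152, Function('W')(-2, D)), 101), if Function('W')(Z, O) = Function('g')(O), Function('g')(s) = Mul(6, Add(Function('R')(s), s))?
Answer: 131704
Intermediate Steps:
Function('R')(N) = Mul(7, Pow(N, 3)) (Function('R')(N) = Mul(7, Mul(N, Pow(N, 2))) = Mul(7, Pow(N, 3)))
Function('g')(s) = Add(Mul(6, s), Mul(42, Pow(s, 3))) (Function('g')(s) = Mul(6, Add(Mul(7, Pow(s, 3)), s)) = Mul(6, Add(s, Mul(7, Pow(s, 3)))) = Add(Mul(6, s), Mul(42, Pow(s, 3))))
Function('W')(Z, O) = Add(Mul(6, O), Mul(42, Pow(O, 3)))
Mul(Add(152, Function('W')(-2, D)), 101) = Mul(Add(152, Add(Mul(6, 3), Mul(42, Pow(3, 3)))), 101) = Mul(Add(152, Add(18, Mul(42, 27))), 101) = Mul(Add(152, Add(18, 1134)), 101) = Mul(Add(152, 1152), 101) = Mul(1304, 101) = 131704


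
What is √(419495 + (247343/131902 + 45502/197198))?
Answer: 3*√7883775371100353763215218/13005405298 ≈ 647.69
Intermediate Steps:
√(419495 + (247343/131902 + 45502/197198)) = √(419495 + (247343*(1/131902) + 45502*(1/197198))) = √(419495 + (247343/131902 + 22751/98599)) = √(419495 + 27388674859/13005405298) = √(5455729884159369/13005405298) = 3*√7883775371100353763215218/13005405298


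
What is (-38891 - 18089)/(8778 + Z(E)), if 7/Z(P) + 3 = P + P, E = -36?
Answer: -610500/94049 ≈ -6.4913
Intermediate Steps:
Z(P) = 7/(-3 + 2*P) (Z(P) = 7/(-3 + (P + P)) = 7/(-3 + 2*P))
(-38891 - 18089)/(8778 + Z(E)) = (-38891 - 18089)/(8778 + 7/(-3 + 2*(-36))) = -56980/(8778 + 7/(-3 - 72)) = -56980/(8778 + 7/(-75)) = -56980/(8778 + 7*(-1/75)) = -56980/(8778 - 7/75) = -56980/658343/75 = -56980*75/658343 = -610500/94049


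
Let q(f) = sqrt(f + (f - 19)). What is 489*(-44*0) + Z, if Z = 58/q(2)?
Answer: -58*I*sqrt(15)/15 ≈ -14.976*I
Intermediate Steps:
q(f) = sqrt(-19 + 2*f) (q(f) = sqrt(f + (-19 + f)) = sqrt(-19 + 2*f))
Z = -58*I*sqrt(15)/15 (Z = 58/(sqrt(-19 + 2*2)) = 58/(sqrt(-19 + 4)) = 58/(sqrt(-15)) = 58/((I*sqrt(15))) = 58*(-I*sqrt(15)/15) = -58*I*sqrt(15)/15 ≈ -14.976*I)
489*(-44*0) + Z = 489*(-44*0) - 58*I*sqrt(15)/15 = 489*0 - 58*I*sqrt(15)/15 = 0 - 58*I*sqrt(15)/15 = -58*I*sqrt(15)/15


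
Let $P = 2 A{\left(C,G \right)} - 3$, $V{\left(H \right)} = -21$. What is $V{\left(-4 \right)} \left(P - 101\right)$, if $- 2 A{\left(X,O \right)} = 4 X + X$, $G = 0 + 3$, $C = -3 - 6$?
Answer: $1239$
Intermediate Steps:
$C = -9$ ($C = -3 - 6 = -9$)
$G = 3$
$A{\left(X,O \right)} = - \frac{5 X}{2}$ ($A{\left(X,O \right)} = - \frac{4 X + X}{2} = - \frac{5 X}{2}$)
$P = 42$ ($P = 2 \left(\left(- \frac{5}{2}\right) \left(-9\right)\right) - 3 = 2 \cdot \frac{45}{2} - 3 = 45 - 3 = 42$)
$V{\left(-4 \right)} \left(P - 101\right) = - 21 \left(42 - 101\right) = \left(-21\right) \left(-59\right) = 1239$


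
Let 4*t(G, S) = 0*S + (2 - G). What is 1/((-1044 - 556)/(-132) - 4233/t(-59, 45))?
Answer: -2013/534356 ≈ -0.0037672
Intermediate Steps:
t(G, S) = 1/2 - G/4 (t(G, S) = (0*S + (2 - G))/4 = (0 + (2 - G))/4 = (2 - G)/4 = 1/2 - G/4)
1/((-1044 - 556)/(-132) - 4233/t(-59, 45)) = 1/((-1044 - 556)/(-132) - 4233/(1/2 - 1/4*(-59))) = 1/(-1600*(-1/132) - 4233/(1/2 + 59/4)) = 1/(400/33 - 4233/61/4) = 1/(400/33 - 4233*4/61) = 1/(400/33 - 16932/61) = 1/(-534356/2013) = -2013/534356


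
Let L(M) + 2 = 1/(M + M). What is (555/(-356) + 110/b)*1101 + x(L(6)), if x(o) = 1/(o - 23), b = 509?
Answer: -80107813113/54179996 ≈ -1478.5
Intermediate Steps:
L(M) = -2 + 1/(2*M) (L(M) = -2 + 1/(M + M) = -2 + 1/(2*M))
x(o) = 1/(-23 + o)
(555/(-356) + 110/b)*1101 + x(L(6)) = (555/(-356) + 110/509)*1101 + 1/(-23 + (-2 + (½)/6)) = (555*(-1/356) + 110*(1/509))*1101 + 1/(-23 + (-2 + (½)*(⅙))) = (-555/356 + 110/509)*1101 + 1/(-23 + (-2 + 1/12)) = -243335/181204*1101 + 1/(-23 - 23/12) = -267911835/181204 + 1/(-299/12) = -267911835/181204 - 12/299 = -80107813113/54179996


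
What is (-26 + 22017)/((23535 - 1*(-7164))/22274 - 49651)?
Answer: -489827534/1105895675 ≈ -0.44292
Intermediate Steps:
(-26 + 22017)/((23535 - 1*(-7164))/22274 - 49651) = 21991/((23535 + 7164)*(1/22274) - 49651) = 21991/(30699*(1/22274) - 49651) = 21991/(30699/22274 - 49651) = 21991/(-1105895675/22274) = 21991*(-22274/1105895675) = -489827534/1105895675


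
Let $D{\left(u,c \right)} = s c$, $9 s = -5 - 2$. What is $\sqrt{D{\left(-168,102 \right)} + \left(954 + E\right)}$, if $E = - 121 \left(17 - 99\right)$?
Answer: $\frac{\sqrt{97170}}{3} \approx 103.91$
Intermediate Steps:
$s = - \frac{7}{9}$ ($s = \frac{-5 - 2}{9} = \frac{1}{9} \left(-7\right) = - \frac{7}{9} \approx -0.77778$)
$E = 9922$ ($E = \left(-121\right) \left(-82\right) = 9922$)
$D{\left(u,c \right)} = - \frac{7 c}{9}$
$\sqrt{D{\left(-168,102 \right)} + \left(954 + E\right)} = \sqrt{\left(- \frac{7}{9}\right) 102 + \left(954 + 9922\right)} = \sqrt{- \frac{238}{3} + 10876} = \sqrt{\frac{32390}{3}} = \frac{\sqrt{97170}}{3}$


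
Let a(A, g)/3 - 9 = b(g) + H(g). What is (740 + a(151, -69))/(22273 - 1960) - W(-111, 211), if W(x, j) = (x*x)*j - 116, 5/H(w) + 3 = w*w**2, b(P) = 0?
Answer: -1927488631543639/741451584 ≈ -2.5996e+6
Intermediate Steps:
H(w) = 5/(-3 + w**3) (H(w) = 5/(-3 + w*w**2) = 5/(-3 + w**3))
a(A, g) = 27 + 15/(-3 + g**3) (a(A, g) = 27 + 3*(0 + 5/(-3 + g**3)) = 27 + 3*(5/(-3 + g**3)) = 27 + 15/(-3 + g**3))
W(x, j) = -116 + j*x**2 (W(x, j) = x**2*j - 116 = j*x**2 - 116 = -116 + j*x**2)
(740 + a(151, -69))/(22273 - 1960) - W(-111, 211) = (740 + 3*(-22 + 9*(-69)**3)/(-3 + (-69)**3))/(22273 - 1960) - (-116 + 211*(-111)**2) = (740 + 3*(-22 + 9*(-328509))/(-3 - 328509))/20313 - (-116 + 211*12321) = (740 + 3*(-22 - 2956581)/(-328512))*(1/20313) - (-116 + 2599731) = (740 + 3*(-1/328512)*(-2956603))*(1/20313) - 1*2599615 = (740 + 2956603/109504)*(1/20313) - 2599615 = (83989563/109504)*(1/20313) - 2599615 = 27996521/741451584 - 2599615 = -1927488631543639/741451584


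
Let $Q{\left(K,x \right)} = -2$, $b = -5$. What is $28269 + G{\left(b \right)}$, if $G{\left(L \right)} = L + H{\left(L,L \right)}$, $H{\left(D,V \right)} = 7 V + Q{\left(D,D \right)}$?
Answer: $28227$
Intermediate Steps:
$H{\left(D,V \right)} = -2 + 7 V$ ($H{\left(D,V \right)} = 7 V - 2 = -2 + 7 V$)
$G{\left(L \right)} = -2 + 8 L$ ($G{\left(L \right)} = L + \left(-2 + 7 L\right) = -2 + 8 L$)
$28269 + G{\left(b \right)} = 28269 + \left(-2 + 8 \left(-5\right)\right) = 28269 - 42 = 28227$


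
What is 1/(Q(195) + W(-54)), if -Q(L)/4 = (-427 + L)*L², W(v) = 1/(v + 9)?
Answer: 45/1587923999 ≈ 2.8339e-8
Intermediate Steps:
W(v) = 1/(9 + v)
Q(L) = -4*L²*(-427 + L) (Q(L) = -4*(-427 + L)*L² = -4*L²*(-427 + L))
1/(Q(195) + W(-54)) = 1/(4*195²*(427 - 1*195) + 1/(9 - 54)) = 1/(4*38025*(427 - 195) + 1/(-45)) = 1/(4*38025*232 - 1/45) = 1/(35287200 - 1/45) = 1/(1587923999/45) = 45/1587923999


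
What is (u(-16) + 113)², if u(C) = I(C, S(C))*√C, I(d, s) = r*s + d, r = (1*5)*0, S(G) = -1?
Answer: 8673 - 14464*I ≈ 8673.0 - 14464.0*I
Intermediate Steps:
r = 0 (r = 5*0 = 0)
I(d, s) = d (I(d, s) = 0*s + d = 0 + d = d)
u(C) = C^(3/2) (u(C) = C*√C = C^(3/2))
(u(-16) + 113)² = ((-16)^(3/2) + 113)² = (-64*I + 113)² = (113 - 64*I)²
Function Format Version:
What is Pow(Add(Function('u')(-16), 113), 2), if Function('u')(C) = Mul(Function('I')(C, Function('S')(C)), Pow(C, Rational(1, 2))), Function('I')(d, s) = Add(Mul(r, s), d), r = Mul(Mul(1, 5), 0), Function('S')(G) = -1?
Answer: Add(8673, Mul(-14464, I)) ≈ Add(8673.0, Mul(-14464., I))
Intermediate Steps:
r = 0 (r = Mul(5, 0) = 0)
Function('I')(d, s) = d (Function('I')(d, s) = Add(Mul(0, s), d) = Add(0, d) = d)
Function('u')(C) = Pow(C, Rational(3, 2)) (Function('u')(C) = Mul(C, Pow(C, Rational(1, 2))) = Pow(C, Rational(3, 2)))
Pow(Add(Function('u')(-16), 113), 2) = Pow(Add(Pow(-16, Rational(3, 2)), 113), 2) = Pow(Add(Mul(-64, I), 113), 2) = Pow(Add(113, Mul(-64, I)), 2)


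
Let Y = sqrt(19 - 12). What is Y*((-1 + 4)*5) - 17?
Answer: -17 + 15*sqrt(7) ≈ 22.686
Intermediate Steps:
Y = sqrt(7) ≈ 2.6458
Y*((-1 + 4)*5) - 17 = sqrt(7)*((-1 + 4)*5) - 17 = sqrt(7)*(3*5) - 17 = sqrt(7)*15 - 17 = 15*sqrt(7) - 17 = -17 + 15*sqrt(7)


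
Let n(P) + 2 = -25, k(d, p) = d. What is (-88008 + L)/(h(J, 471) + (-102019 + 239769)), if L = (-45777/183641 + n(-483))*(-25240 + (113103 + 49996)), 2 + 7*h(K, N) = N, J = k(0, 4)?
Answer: -235339964428/8436283899 ≈ -27.896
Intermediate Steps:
n(P) = -27 (n(P) = -2 - 25 = -27)
J = 0
h(K, N) = -2/7 + N/7
L = -689858016156/183641 (L = (-45777/183641 - 27)*(-25240 + (113103 + 49996)) = (-45777*1/183641 - 27)*(-25240 + 163099) = (-45777/183641 - 27)*137859 = -5004084/183641*137859 = -689858016156/183641 ≈ -3.7566e+6)
(-88008 + L)/(h(J, 471) + (-102019 + 239769)) = (-88008 - 689858016156/183641)/((-2/7 + (1/7)*471) + (-102019 + 239769)) = -706019893284/(183641*((-2/7 + 471/7) + 137750)) = -706019893284/(183641*(67 + 137750)) = -706019893284/183641/137817 = -706019893284/183641*1/137817 = -235339964428/8436283899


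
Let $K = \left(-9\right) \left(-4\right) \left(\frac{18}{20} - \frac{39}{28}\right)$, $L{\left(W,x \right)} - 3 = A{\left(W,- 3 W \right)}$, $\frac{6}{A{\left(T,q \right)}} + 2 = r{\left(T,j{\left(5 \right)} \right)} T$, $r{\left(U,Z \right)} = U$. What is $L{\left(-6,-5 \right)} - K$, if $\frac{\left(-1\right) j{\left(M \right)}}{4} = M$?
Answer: $\frac{12447}{595} \approx 20.919$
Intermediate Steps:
$j{\left(M \right)} = - 4 M$
$A{\left(T,q \right)} = \frac{6}{-2 + T^{2}}$ ($A{\left(T,q \right)} = \frac{6}{-2 + T T} = \frac{6}{-2 + T^{2}}$)
$L{\left(W,x \right)} = 3 + \frac{6}{-2 + W^{2}}$
$K = - \frac{621}{35}$ ($K = 36 \left(18 \cdot \frac{1}{20} - \frac{39}{28}\right) = 36 \left(\frac{9}{10} - \frac{39}{28}\right) = 36 \left(- \frac{69}{140}\right) = - \frac{621}{35} \approx -17.743$)
$L{\left(-6,-5 \right)} - K = \frac{3 \left(-6\right)^{2}}{-2 + \left(-6\right)^{2}} - - \frac{621}{35} = 3 \cdot 36 \frac{1}{-2 + 36} + \frac{621}{35} = 3 \cdot 36 \cdot \frac{1}{34} + \frac{621}{35} = \frac{54}{17} + \frac{621}{35} = \frac{12447}{595}$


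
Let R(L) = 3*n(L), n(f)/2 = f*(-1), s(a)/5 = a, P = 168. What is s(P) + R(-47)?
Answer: 1122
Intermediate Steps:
s(a) = 5*a
n(f) = -2*f (n(f) = 2*(f*(-1)) = 2*(-f) = -2*f)
R(L) = -6*L (R(L) = 3*(-2*L) = -6*L)
s(P) + R(-47) = 5*168 - 6*(-47) = 840 + 282 = 1122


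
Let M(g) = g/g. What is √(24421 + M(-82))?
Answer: √24422 ≈ 156.28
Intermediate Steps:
M(g) = 1
√(24421 + M(-82)) = √(24421 + 1) = √24422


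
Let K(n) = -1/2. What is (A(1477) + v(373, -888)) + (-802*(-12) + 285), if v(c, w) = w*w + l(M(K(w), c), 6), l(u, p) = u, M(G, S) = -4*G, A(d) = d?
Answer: 799932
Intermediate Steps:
K(n) = -½ (K(n) = -1*½ = -½)
v(c, w) = 2 + w² (v(c, w) = w*w - 4*(-½) = w² + 2 = 2 + w²)
(A(1477) + v(373, -888)) + (-802*(-12) + 285) = (1477 + (2 + (-888)²)) + (-802*(-12) + 285) = (1477 + (2 + 788544)) + (9624 + 285) = (1477 + 788546) + 9909 = 790023 + 9909 = 799932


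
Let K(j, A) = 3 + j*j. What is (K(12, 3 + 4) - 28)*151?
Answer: 17969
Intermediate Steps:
K(j, A) = 3 + j²
(K(12, 3 + 4) - 28)*151 = ((3 + 12²) - 28)*151 = ((3 + 144) - 28)*151 = (147 - 28)*151 = 119*151 = 17969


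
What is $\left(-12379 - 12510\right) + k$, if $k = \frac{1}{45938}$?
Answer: $- \frac{1143350881}{45938} \approx -24889.0$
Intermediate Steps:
$k = \frac{1}{45938} \approx 2.1768 \cdot 10^{-5}$
$\left(-12379 - 12510\right) + k = \left(-12379 - 12510\right) + \frac{1}{45938} = -24889 + \frac{1}{45938} = - \frac{1143350881}{45938}$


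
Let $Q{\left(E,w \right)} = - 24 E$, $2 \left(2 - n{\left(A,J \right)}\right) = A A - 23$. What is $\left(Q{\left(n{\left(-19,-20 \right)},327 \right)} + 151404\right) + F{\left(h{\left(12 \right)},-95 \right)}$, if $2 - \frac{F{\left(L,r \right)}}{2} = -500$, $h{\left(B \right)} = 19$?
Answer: $156416$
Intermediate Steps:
$n{\left(A,J \right)} = \frac{27}{2} - \frac{A^{2}}{2}$ ($n{\left(A,J \right)} = 2 - \frac{A A - 23}{2} = 2 - \frac{A^{2} - 23}{2} = 2 - \frac{-23 + A^{2}}{2} = 2 - \left(- \frac{23}{2} + \frac{A^{2}}{2}\right) = \frac{27}{2} - \frac{A^{2}}{2}$)
$F{\left(L,r \right)} = 1004$ ($F{\left(L,r \right)} = 4 - -1000 = 4 + 1000 = 1004$)
$\left(Q{\left(n{\left(-19,-20 \right)},327 \right)} + 151404\right) + F{\left(h{\left(12 \right)},-95 \right)} = \left(- 24 \left(\frac{27}{2} - \frac{\left(-19\right)^{2}}{2}\right) + 151404\right) + 1004 = \left(- 24 \left(\frac{27}{2} - \frac{361}{2}\right) + 151404\right) + 1004 = \left(\left(-24\right) \left(-167\right) + 151404\right) + 1004 = \left(4008 + 151404\right) + 1004 = 155412 + 1004 = 156416$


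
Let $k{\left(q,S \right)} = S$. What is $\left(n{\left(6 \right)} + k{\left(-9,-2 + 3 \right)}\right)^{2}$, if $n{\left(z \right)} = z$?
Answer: $49$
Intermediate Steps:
$\left(n{\left(6 \right)} + k{\left(-9,-2 + 3 \right)}\right)^{2} = \left(6 + \left(-2 + 3\right)\right)^{2} = \left(6 + 1\right)^{2} = 7^{2} = 49$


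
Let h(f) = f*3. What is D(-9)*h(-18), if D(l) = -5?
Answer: 270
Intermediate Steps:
h(f) = 3*f
D(-9)*h(-18) = -15*(-18) = -5*(-54) = 270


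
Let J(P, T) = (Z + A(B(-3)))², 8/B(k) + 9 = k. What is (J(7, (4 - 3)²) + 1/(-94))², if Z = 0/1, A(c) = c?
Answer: 134689/715716 ≈ 0.18819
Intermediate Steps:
B(k) = 8/(-9 + k)
Z = 0 (Z = 0*1 = 0)
J(P, T) = 4/9 (J(P, T) = (0 + 8/(-9 - 3))² = (0 + 8/(-12))² = (0 + 8*(-1/12))² = (0 - ⅔)² = (-⅔)² = 4/9)
(J(7, (4 - 3)²) + 1/(-94))² = (4/9 + 1/(-94))² = (4/9 - 1/94)² = (367/846)² = 134689/715716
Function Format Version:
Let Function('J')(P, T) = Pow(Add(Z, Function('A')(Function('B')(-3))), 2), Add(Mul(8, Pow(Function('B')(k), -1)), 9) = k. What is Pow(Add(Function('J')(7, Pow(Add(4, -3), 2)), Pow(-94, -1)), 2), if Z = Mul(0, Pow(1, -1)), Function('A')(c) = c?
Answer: Rational(134689, 715716) ≈ 0.18819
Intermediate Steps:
Function('B')(k) = Mul(8, Pow(Add(-9, k), -1))
Z = 0 (Z = Mul(0, 1) = 0)
Function('J')(P, T) = Rational(4, 9) (Function('J')(P, T) = Pow(Add(0, Mul(8, Pow(Add(-9, -3), -1))), 2) = Pow(Add(0, Mul(8, Pow(-12, -1))), 2) = Pow(Add(0, Mul(8, Rational(-1, 12))), 2) = Pow(Add(0, Rational(-2, 3)), 2) = Pow(Rational(-2, 3), 2) = Rational(4, 9))
Pow(Add(Function('J')(7, Pow(Add(4, -3), 2)), Pow(-94, -1)), 2) = Pow(Add(Rational(4, 9), Pow(-94, -1)), 2) = Pow(Add(Rational(4, 9), Rational(-1, 94)), 2) = Pow(Rational(367, 846), 2) = Rational(134689, 715716)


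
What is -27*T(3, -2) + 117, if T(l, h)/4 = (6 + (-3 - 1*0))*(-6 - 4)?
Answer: 3357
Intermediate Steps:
T(l, h) = -120 (T(l, h) = 4*((6 + (-3 - 1*0))*(-6 - 4)) = 4*((6 + (-3 + 0))*(-10)) = 4*((6 - 3)*(-10)) = 4*(3*(-10)) = 4*(-30) = -120)
-27*T(3, -2) + 117 = -27*(-120) + 117 = 3240 + 117 = 3357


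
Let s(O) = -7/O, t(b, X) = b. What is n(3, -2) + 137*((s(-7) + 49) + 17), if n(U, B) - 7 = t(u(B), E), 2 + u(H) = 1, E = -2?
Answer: 9185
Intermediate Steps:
u(H) = -1 (u(H) = -2 + 1 = -1)
n(U, B) = 6 (n(U, B) = 7 - 1 = 6)
n(3, -2) + 137*((s(-7) + 49) + 17) = 6 + 137*((-7/(-7) + 49) + 17) = 6 + 137*((-7*(-⅐) + 49) + 17) = 6 + 137*((1 + 49) + 17) = 6 + 137*(50 + 17) = 6 + 137*67 = 6 + 9179 = 9185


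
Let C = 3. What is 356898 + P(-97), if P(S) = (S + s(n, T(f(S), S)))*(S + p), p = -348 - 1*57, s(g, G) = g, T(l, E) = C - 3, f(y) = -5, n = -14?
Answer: 412620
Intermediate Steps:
T(l, E) = 0 (T(l, E) = 3 - 3 = 0)
p = -405 (p = -348 - 57 = -405)
P(S) = (-405 + S)*(-14 + S) (P(S) = (S - 14)*(S - 405) = (-14 + S)*(-405 + S) = (-405 + S)*(-14 + S))
356898 + P(-97) = 356898 + (5670 + (-97)² - 419*(-97)) = 356898 + (5670 + 9409 + 40643) = 356898 + 55722 = 412620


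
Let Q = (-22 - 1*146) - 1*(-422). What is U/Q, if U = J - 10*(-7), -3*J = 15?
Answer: 65/254 ≈ 0.25591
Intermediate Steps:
J = -5 (J = -1/3*15 = -5)
U = 65 (U = -5 - 10*(-7) = -5 + 70 = 65)
Q = 254 (Q = (-22 - 146) + 422 = -168 + 422 = 254)
U/Q = 65/254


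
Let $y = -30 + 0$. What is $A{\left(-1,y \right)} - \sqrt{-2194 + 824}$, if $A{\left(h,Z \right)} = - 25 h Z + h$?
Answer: $-751 - i \sqrt{1370} \approx -751.0 - 37.013 i$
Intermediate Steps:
$y = -30$
$A{\left(h,Z \right)} = h - 25 Z h$ ($A{\left(h,Z \right)} = - 25 Z h + h = h - 25 Z h$)
$A{\left(-1,y \right)} - \sqrt{-2194 + 824} = - (1 - -750) - \sqrt{-2194 + 824} = - (1 + 750) - \sqrt{-1370} = \left(-1\right) 751 - i \sqrt{1370} = -751 - i \sqrt{1370}$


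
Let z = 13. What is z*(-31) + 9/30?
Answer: -4027/10 ≈ -402.70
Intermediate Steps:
z*(-31) + 9/30 = 13*(-31) + 9/30 = -403 + 9*(1/30) = -403 + 3/10 = -4027/10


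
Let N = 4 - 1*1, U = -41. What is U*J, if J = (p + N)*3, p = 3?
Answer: -738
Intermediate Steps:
N = 3 (N = 4 - 1 = 3)
J = 18 (J = (3 + 3)*3 = 6*3 = 18)
U*J = -41*18 = -738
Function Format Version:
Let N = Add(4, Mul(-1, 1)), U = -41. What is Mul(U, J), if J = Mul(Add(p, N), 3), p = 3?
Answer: -738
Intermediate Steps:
N = 3 (N = Add(4, -1) = 3)
J = 18 (J = Mul(Add(3, 3), 3) = Mul(6, 3) = 18)
Mul(U, J) = Mul(-41, 18) = -738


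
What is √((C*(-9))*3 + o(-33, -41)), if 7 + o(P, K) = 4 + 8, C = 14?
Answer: I*√373 ≈ 19.313*I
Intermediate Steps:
o(P, K) = 5 (o(P, K) = -7 + (4 + 8) = -7 + 12 = 5)
√((C*(-9))*3 + o(-33, -41)) = √((14*(-9))*3 + 5) = √(-126*3 + 5) = √(-378 + 5) = √(-373) = I*√373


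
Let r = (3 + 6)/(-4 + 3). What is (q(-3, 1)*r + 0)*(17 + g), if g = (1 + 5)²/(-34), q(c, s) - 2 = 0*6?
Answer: -4878/17 ≈ -286.94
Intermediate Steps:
r = -9 (r = 9/(-1) = 9*(-1) = -9)
q(c, s) = 2 (q(c, s) = 2 + 0*6 = 2 + 0 = 2)
g = -18/17 (g = 6²*(-1/34) = 36*(-1/34) = -18/17 ≈ -1.0588)
(q(-3, 1)*r + 0)*(17 + g) = (2*(-9) + 0)*(17 - 18/17) = (-18 + 0)*(271/17) = -18*271/17 = -4878/17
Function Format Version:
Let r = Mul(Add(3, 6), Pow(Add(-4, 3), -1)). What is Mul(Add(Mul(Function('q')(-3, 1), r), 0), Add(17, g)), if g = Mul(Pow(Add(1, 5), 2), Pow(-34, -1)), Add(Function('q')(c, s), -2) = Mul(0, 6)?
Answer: Rational(-4878, 17) ≈ -286.94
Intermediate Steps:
r = -9 (r = Mul(9, Pow(-1, -1)) = Mul(9, -1) = -9)
Function('q')(c, s) = 2 (Function('q')(c, s) = Add(2, Mul(0, 6)) = Add(2, 0) = 2)
g = Rational(-18, 17) (g = Mul(Pow(6, 2), Rational(-1, 34)) = Mul(36, Rational(-1, 34)) = Rational(-18, 17) ≈ -1.0588)
Mul(Add(Mul(Function('q')(-3, 1), r), 0), Add(17, g)) = Mul(Add(Mul(2, -9), 0), Add(17, Rational(-18, 17))) = Mul(Add(-18, 0), Rational(271, 17)) = Mul(-18, Rational(271, 17)) = Rational(-4878, 17)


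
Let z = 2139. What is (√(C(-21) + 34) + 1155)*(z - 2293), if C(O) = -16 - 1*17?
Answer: -178024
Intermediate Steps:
C(O) = -33 (C(O) = -16 - 17 = -33)
(√(C(-21) + 34) + 1155)*(z - 2293) = (√(-33 + 34) + 1155)*(2139 - 2293) = (√1 + 1155)*(-154) = (1 + 1155)*(-154) = 1156*(-154) = -178024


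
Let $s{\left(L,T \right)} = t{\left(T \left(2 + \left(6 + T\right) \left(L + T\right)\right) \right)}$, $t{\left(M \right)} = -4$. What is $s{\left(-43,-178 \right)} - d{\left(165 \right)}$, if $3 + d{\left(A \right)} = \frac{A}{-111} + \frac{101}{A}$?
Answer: $- \frac{767}{6105} \approx -0.12563$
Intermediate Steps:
$d{\left(A \right)} = -3 + \frac{101}{A} - \frac{A}{111}$ ($d{\left(A \right)} = -3 + \left(\frac{A}{-111} + \frac{101}{A}\right) = -3 + \left(A \left(- \frac{1}{111}\right) + \frac{101}{A}\right) = -3 - \left(- \frac{101}{A} + \frac{A}{111}\right) = -3 + \frac{101}{A} - \frac{A}{111}$)
$s{\left(L,T \right)} = -4$
$s{\left(-43,-178 \right)} - d{\left(165 \right)} = -4 - \left(-3 + \frac{101}{165} - \frac{55}{37}\right) = -4 - - \frac{23653}{6105} = -4 + \frac{23653}{6105} = - \frac{767}{6105}$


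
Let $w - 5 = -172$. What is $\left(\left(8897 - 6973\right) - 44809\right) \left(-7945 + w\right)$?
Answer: $347883120$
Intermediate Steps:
$w = -167$ ($w = 5 - 172 = -167$)
$\left(\left(8897 - 6973\right) - 44809\right) \left(-7945 + w\right) = \left(\left(8897 - 6973\right) - 44809\right) \left(-7945 - 167\right) = \left(1924 - 44809\right) \left(-8112\right) = \left(-42885\right) \left(-8112\right) = 347883120$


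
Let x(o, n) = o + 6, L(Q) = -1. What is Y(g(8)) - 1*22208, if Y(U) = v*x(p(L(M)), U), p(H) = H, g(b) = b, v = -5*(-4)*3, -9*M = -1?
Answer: -21908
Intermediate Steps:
M = 1/9 (M = -1/9*(-1) = 1/9 ≈ 0.11111)
v = 60 (v = 20*3 = 60)
x(o, n) = 6 + o
Y(U) = 300 (Y(U) = 60*(6 - 1) = 60*5 = 300)
Y(g(8)) - 1*22208 = 300 - 1*22208 = 300 - 22208 = -21908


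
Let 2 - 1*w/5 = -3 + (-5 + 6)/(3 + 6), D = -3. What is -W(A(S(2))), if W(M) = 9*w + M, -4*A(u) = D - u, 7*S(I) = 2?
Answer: -6183/28 ≈ -220.82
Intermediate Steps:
S(I) = 2/7 (S(I) = (⅐)*2 = 2/7)
w = 220/9 (w = 10 - 5*(-3 + (-5 + 6)/(3 + 6)) = 10 - 5*(-3 + 1/9) = 10 - 5*(-3 + 1*(⅑)) = 10 - 5*(-3 + ⅑) = 10 - 5*(-26/9) = 10 + 130/9 = 220/9 ≈ 24.444)
A(u) = ¾ + u/4 (A(u) = -(-3 - u)/4 = ¾ + u/4)
W(M) = 220 + M (W(M) = 9*(220/9) + M = 220 + M)
-W(A(S(2))) = -(220 + (¾ + (¼)*(2/7))) = -(220 + (¾ + 1/14)) = -(220 + 23/28) = -1*6183/28 = -6183/28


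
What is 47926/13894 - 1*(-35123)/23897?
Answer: 816643292/166012459 ≈ 4.9192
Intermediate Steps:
47926/13894 - 1*(-35123)/23897 = 47926*(1/13894) + 35123*(1/23897) = 23963/6947 + 35123/23897 = 816643292/166012459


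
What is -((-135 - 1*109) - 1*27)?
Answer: 271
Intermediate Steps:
-((-135 - 1*109) - 1*27) = -((-135 - 109) - 27) = -(-244 - 27) = -1*(-271) = 271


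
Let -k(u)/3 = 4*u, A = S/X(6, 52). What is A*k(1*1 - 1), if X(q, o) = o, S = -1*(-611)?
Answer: 0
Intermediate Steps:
S = 611
A = 47/4 (A = 611/52 = 611*(1/52) = 47/4 ≈ 11.750)
k(u) = -12*u
A*k(1*1 - 1) = 47*(-12*(1*1 - 1))/4 = 47*(-12*(1 - 1))/4 = 47*(-12*0)/4 = (47/4)*0 = 0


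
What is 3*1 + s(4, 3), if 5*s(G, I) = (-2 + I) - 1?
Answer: 3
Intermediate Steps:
s(G, I) = -⅗ + I/5 (s(G, I) = ((-2 + I) - 1)/5 = (-3 + I)/5 = -⅗ + I/5)
3*1 + s(4, 3) = 3*1 + (-⅗ + (⅕)*3) = 3 + (-⅗ + ⅗) = 3 + 0 = 3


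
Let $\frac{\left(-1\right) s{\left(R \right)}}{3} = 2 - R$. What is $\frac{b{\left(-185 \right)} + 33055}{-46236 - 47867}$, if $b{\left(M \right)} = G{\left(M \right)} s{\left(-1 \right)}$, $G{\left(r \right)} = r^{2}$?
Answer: $\frac{274970}{94103} \approx 2.922$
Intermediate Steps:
$s{\left(R \right)} = -6 + 3 R$ ($s{\left(R \right)} = - 3 \left(2 - R\right) = -6 + 3 R$)
$b{\left(M \right)} = - 9 M^{2}$ ($b{\left(M \right)} = M^{2} \left(-6 + 3 \left(-1\right)\right) = M^{2} \left(-6 - 3\right) = M^{2} \left(-9\right) = - 9 M^{2}$)
$\frac{b{\left(-185 \right)} + 33055}{-46236 - 47867} = \frac{- 9 \left(-185\right)^{2} + 33055}{-46236 - 47867} = \frac{\left(-9\right) 34225 + 33055}{-94103} = \left(-308025 + 33055\right) \left(- \frac{1}{94103}\right) = \left(-274970\right) \left(- \frac{1}{94103}\right) = \frac{274970}{94103}$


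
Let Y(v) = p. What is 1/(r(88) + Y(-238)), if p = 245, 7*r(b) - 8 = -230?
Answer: 7/1493 ≈ 0.0046885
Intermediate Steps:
r(b) = -222/7 (r(b) = 8/7 + (⅐)*(-230) = 8/7 - 230/7 = -222/7)
Y(v) = 245
1/(r(88) + Y(-238)) = 1/(-222/7 + 245) = 1/(1493/7) = 7/1493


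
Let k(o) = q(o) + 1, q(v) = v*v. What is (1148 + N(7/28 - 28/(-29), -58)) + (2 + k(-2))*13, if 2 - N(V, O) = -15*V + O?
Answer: 152799/116 ≈ 1317.2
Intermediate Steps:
q(v) = v²
k(o) = 1 + o² (k(o) = o² + 1 = 1 + o²)
N(V, O) = 2 - O + 15*V (N(V, O) = 2 - (-15*V + O) = 2 - (O - 15*V) = 2 + (-O + 15*V) = 2 - O + 15*V)
(1148 + N(7/28 - 28/(-29), -58)) + (2 + k(-2))*13 = (1148 + (2 - 1*(-58) + 15*(7/28 - 28/(-29)))) + (2 + (1 + (-2)²))*13 = (1148 + (2 + 58 + 15*(7*(1/28) - 28*(-1/29)))) + (2 + (1 + 4))*13 = (1148 + (2 + 58 + 15*(¼ + 28/29))) + (2 + 5)*13 = (1148 + (2 + 58 + 15*(141/116))) + 7*13 = (1148 + (2 + 58 + 2115/116)) + 91 = (1148 + 9075/116) + 91 = 142243/116 + 91 = 152799/116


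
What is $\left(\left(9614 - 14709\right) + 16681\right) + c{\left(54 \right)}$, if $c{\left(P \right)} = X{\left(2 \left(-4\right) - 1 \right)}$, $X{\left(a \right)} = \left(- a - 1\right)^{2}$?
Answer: $11650$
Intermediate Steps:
$X{\left(a \right)} = \left(-1 - a\right)^{2}$
$c{\left(P \right)} = 64$ ($c{\left(P \right)} = \left(1 + \left(2 \left(-4\right) - 1\right)\right)^{2} = \left(1 - 9\right)^{2} = \left(-8\right)^{2} = 64$)
$\left(\left(9614 - 14709\right) + 16681\right) + c{\left(54 \right)} = \left(\left(9614 - 14709\right) + 16681\right) + 64 = \left(-5095 + 16681\right) + 64 = 11586 + 64 = 11650$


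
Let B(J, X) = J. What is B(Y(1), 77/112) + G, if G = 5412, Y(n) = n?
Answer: 5413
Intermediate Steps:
B(Y(1), 77/112) + G = 1 + 5412 = 5413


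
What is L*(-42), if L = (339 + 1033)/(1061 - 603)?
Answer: -28812/229 ≈ -125.82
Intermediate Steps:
L = 686/229 (L = 1372/458 = 1372*(1/458) = 686/229 ≈ 2.9956)
L*(-42) = (686/229)*(-42) = -28812/229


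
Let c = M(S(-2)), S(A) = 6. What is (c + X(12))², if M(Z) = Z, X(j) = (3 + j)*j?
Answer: 34596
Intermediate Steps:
X(j) = j*(3 + j)
c = 6
(c + X(12))² = (6 + 12*(3 + 12))² = (6 + 12*15)² = (6 + 180)² = 186² = 34596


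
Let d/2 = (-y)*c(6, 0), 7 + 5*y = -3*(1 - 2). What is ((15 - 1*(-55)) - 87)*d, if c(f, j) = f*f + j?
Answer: -4896/5 ≈ -979.20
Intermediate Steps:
c(f, j) = j + f² (c(f, j) = f² + j = j + f²)
y = -⅘ (y = -7/5 + (-3*(1 - 2))/5 = -7/5 + (-3*(-1))/5 = -7/5 + (⅕)*3 = -7/5 + ⅗ = -⅘ ≈ -0.80000)
d = 288/5 (d = 2*((-1*(-⅘))*(0 + 6²)) = 2*(4*(0 + 36)/5) = 2*((⅘)*36) = 2*(144/5) = 288/5 ≈ 57.600)
((15 - 1*(-55)) - 87)*d = ((15 - 1*(-55)) - 87)*(288/5) = ((15 + 55) - 87)*(288/5) = (70 - 87)*(288/5) = -17*288/5 = -4896/5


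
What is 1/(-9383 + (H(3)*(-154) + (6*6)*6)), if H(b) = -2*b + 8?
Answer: -1/9475 ≈ -0.00010554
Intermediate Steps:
H(b) = 8 - 2*b
1/(-9383 + (H(3)*(-154) + (6*6)*6)) = 1/(-9383 + ((8 - 2*3)*(-154) + (6*6)*6)) = 1/(-9383 + ((8 - 6)*(-154) + 36*6)) = 1/(-9383 + (2*(-154) + 216)) = 1/(-9383 + (-308 + 216)) = 1/(-9383 - 92) = 1/(-9475) = -1/9475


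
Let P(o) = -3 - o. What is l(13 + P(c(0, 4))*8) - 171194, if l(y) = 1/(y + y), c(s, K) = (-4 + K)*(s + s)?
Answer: -3766269/22 ≈ -1.7119e+5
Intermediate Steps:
c(s, K) = 2*s*(-4 + K) (c(s, K) = (-4 + K)*(2*s) = 2*s*(-4 + K))
l(y) = 1/(2*y)
l(13 + P(c(0, 4))*8) - 171194 = 1/(2*(13 + (-3 - 2*0*(-4 + 4))*8)) - 171194 = 1/(2*(13 + (-3 - 2*0*0)*8)) - 171194 = 1/(2*(13 + (-3 - 1*0)*8)) - 171194 = 1/(2*(13 + (-3 + 0)*8)) - 171194 = 1/(2*(13 - 3*8)) - 171194 = 1/(2*(13 - 24)) - 171194 = (1/2)/(-11) - 171194 = (1/2)*(-1/11) - 171194 = -1/22 - 171194 = -3766269/22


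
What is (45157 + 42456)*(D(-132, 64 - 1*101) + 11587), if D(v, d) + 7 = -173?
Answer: 999401491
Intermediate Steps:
D(v, d) = -180 (D(v, d) = -7 - 173 = -180)
(45157 + 42456)*(D(-132, 64 - 1*101) + 11587) = (45157 + 42456)*(-180 + 11587) = 87613*11407 = 999401491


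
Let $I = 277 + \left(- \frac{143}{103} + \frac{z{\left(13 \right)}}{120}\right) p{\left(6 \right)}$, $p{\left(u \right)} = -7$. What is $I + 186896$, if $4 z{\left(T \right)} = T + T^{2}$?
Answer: $\frac{4627091189}{24720} \approx 1.8718 \cdot 10^{5}$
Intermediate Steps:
$z{\left(T \right)} = \frac{T}{4} + \frac{T^{2}}{4}$ ($z{\left(T \right)} = \frac{T + T^{2}}{4} = \frac{T}{4} + \frac{T^{2}}{4}$)
$I = \frac{7022069}{24720}$ ($I = 277 + \left(- \frac{143}{103} + \frac{\frac{1}{4} \cdot 13 \left(1 + 13\right)}{120}\right) \left(-7\right) = 277 + \left(\left(-143\right) \frac{1}{103} + \frac{1}{4} \cdot 13 \cdot 14 \cdot \frac{1}{120}\right) \left(-7\right) = 277 + \left(- \frac{143}{103} + \frac{91}{2} \cdot \frac{1}{120}\right) \left(-7\right) = 277 + \left(- \frac{143}{103} + \frac{91}{240}\right) \left(-7\right) = 277 - - \frac{174629}{24720} = 277 + \frac{174629}{24720} = \frac{7022069}{24720} \approx 284.06$)
$I + 186896 = \frac{7022069}{24720} + 186896 = \frac{4627091189}{24720}$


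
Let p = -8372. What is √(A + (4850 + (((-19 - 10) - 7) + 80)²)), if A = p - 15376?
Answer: I*√16962 ≈ 130.24*I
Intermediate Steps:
A = -23748 (A = -8372 - 15376 = -23748)
√(A + (4850 + (((-19 - 10) - 7) + 80)²)) = √(-23748 + (4850 + (((-19 - 10) - 7) + 80)²)) = √(-23748 + (4850 + ((-29 - 7) + 80)²)) = √(-23748 + (4850 + (-36 + 80)²)) = √(-23748 + (4850 + 44²)) = √(-23748 + (4850 + 1936)) = √(-23748 + 6786) = √(-16962) = I*√16962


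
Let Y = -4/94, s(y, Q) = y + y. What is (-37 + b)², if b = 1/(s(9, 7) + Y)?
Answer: 972254761/712336 ≈ 1364.9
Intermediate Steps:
s(y, Q) = 2*y
Y = -2/47 (Y = -4*1/94 = -2/47 ≈ -0.042553)
b = 47/844 (b = 1/(2*9 - 2/47) = 1/(18 - 2/47) = 1/(844/47) = 47/844 ≈ 0.055687)
(-37 + b)² = (-37 + 47/844)² = (-31181/844)² = 972254761/712336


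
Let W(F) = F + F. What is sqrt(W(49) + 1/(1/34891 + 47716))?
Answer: sqrt(271632082065500397889)/1664858957 ≈ 9.8995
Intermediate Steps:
W(F) = 2*F
sqrt(W(49) + 1/(1/34891 + 47716)) = sqrt(2*49 + 1/(1/34891 + 47716)) = sqrt(98 + 1/(1/34891 + 47716)) = sqrt(98 + 1/(1664858957/34891)) = sqrt(98 + 34891/1664858957) = sqrt(163156212677/1664858957) = sqrt(271632082065500397889)/1664858957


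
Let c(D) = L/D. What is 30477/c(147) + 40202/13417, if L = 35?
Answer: 8587309099/67085 ≈ 1.2801e+5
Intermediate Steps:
c(D) = 35/D
30477/c(147) + 40202/13417 = 30477/((35/147)) + 40202/13417 = 30477/((35*(1/147))) + 40202*(1/13417) = 30477/(5/21) + 40202/13417 = 30477*(21/5) + 40202/13417 = 640017/5 + 40202/13417 = 8587309099/67085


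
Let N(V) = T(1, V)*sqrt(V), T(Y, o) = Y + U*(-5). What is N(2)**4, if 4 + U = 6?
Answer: 26244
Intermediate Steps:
U = 2 (U = -4 + 6 = 2)
T(Y, o) = -10 + Y (T(Y, o) = Y + 2*(-5) = Y - 10 = -10 + Y)
N(V) = -9*sqrt(V) (N(V) = (-10 + 1)*sqrt(V) = -9*sqrt(V))
N(2)**4 = (-9*sqrt(2))**4 = 26244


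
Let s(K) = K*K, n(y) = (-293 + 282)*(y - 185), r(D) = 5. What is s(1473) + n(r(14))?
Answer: 2171709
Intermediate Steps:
n(y) = 2035 - 11*y (n(y) = -11*(-185 + y) = 2035 - 11*y)
s(K) = K²
s(1473) + n(r(14)) = 1473² + (2035 - 11*5) = 2169729 + (2035 - 55) = 2169729 + 1980 = 2171709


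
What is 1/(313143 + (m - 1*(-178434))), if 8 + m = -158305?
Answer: 1/333264 ≈ 3.0006e-6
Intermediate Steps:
m = -158313 (m = -8 - 158305 = -158313)
1/(313143 + (m - 1*(-178434))) = 1/(313143 + (-158313 - 1*(-178434))) = 1/(313143 + (-158313 + 178434)) = 1/(313143 + 20121) = 1/333264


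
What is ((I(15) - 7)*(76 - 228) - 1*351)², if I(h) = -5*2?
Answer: 4986289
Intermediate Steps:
I(h) = -10
((I(15) - 7)*(76 - 228) - 1*351)² = ((-10 - 7)*(76 - 228) - 1*351)² = (-17*(-152) - 351)² = (2584 - 351)² = 2233² = 4986289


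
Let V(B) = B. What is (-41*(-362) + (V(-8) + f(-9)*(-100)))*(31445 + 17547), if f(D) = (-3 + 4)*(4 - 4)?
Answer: 726747328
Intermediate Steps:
f(D) = 0 (f(D) = 1*0 = 0)
(-41*(-362) + (V(-8) + f(-9)*(-100)))*(31445 + 17547) = (-41*(-362) + (-8 + 0*(-100)))*(31445 + 17547) = (14842 + (-8 + 0))*48992 = (14842 - 8)*48992 = 14834*48992 = 726747328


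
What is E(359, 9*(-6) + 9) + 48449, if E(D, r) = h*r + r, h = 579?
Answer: 22349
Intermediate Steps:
E(D, r) = 580*r (E(D, r) = 579*r + r = 580*r)
E(359, 9*(-6) + 9) + 48449 = 580*(9*(-6) + 9) + 48449 = 580*(-54 + 9) + 48449 = 580*(-45) + 48449 = -26100 + 48449 = 22349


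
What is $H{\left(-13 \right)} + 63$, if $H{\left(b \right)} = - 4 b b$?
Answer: $-613$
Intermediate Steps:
$H{\left(b \right)} = - 4 b^{2}$
$H{\left(-13 \right)} + 63 = - 4 \left(-13\right)^{2} + 63 = \left(-4\right) 169 + 63 = -676 + 63 = -613$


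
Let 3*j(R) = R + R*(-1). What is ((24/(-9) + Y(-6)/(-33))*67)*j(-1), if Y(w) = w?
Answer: 0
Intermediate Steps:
j(R) = 0 (j(R) = (R + R*(-1))/3 = (R - R)/3 = (⅓)*0 = 0)
((24/(-9) + Y(-6)/(-33))*67)*j(-1) = ((24/(-9) - 6/(-33))*67)*0 = ((24*(-⅑) - 6*(-1/33))*67)*0 = ((-8/3 + 2/11)*67)*0 = -82/33*67*0 = -5494/33*0 = 0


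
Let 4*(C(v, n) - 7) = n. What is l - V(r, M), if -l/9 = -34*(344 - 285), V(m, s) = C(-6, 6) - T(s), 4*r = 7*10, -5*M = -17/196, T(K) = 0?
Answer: 36091/2 ≈ 18046.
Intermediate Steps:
C(v, n) = 7 + n/4
M = 17/980 (M = -(-17)/(5*196) = -1/5*(-17/196) = 17/980 ≈ 0.017347)
r = 35/2 (r = (7*10)/4 = (1/4)*70 = 35/2 ≈ 17.500)
V(m, s) = 17/2 (V(m, s) = (7 + (1/4)*6) - 1*0 = (7 + 3/2) + 0 = 17/2 + 0 = 17/2)
l = 18054 (l = -(-306)*(344 - 285) = -(-306)*59 = -9*(-2006) = 18054)
l - V(r, M) = 18054 - 1*17/2 = 18054 - 17/2 = 36091/2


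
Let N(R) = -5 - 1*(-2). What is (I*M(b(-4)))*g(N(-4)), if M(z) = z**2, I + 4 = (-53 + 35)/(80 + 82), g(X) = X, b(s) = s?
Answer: 592/3 ≈ 197.33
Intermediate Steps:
N(R) = -3 (N(R) = -5 + 2 = -3)
I = -37/9 (I = -4 + (-53 + 35)/(80 + 82) = -4 - 18/162 = -4 - 18*1/162 = -4 - 1/9 = -37/9 ≈ -4.1111)
(I*M(b(-4)))*g(N(-4)) = -37/9*(-4)**2*(-3) = -37/9*16*(-3) = -592/9*(-3) = 592/3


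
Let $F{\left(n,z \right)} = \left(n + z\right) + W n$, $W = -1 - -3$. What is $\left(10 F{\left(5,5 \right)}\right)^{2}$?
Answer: $40000$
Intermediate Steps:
$W = 2$ ($W = -1 + 3 = 2$)
$F{\left(n,z \right)} = z + 3 n$ ($F{\left(n,z \right)} = \left(n + z\right) + 2 n = z + 3 n$)
$\left(10 F{\left(5,5 \right)}\right)^{2} = \left(10 \left(5 + 3 \cdot 5\right)\right)^{2} = \left(10 \left(5 + 15\right)\right)^{2} = \left(10 \cdot 20\right)^{2} = 200^{2} = 40000$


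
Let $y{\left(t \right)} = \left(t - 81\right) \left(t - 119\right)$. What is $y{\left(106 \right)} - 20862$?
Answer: $-21187$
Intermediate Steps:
$y{\left(t \right)} = \left(-119 + t\right) \left(-81 + t\right)$ ($y{\left(t \right)} = \left(-81 + t\right) \left(-119 + t\right) = \left(-119 + t\right) \left(-81 + t\right)$)
$y{\left(106 \right)} - 20862 = \left(9639 + 106^{2} - 21200\right) - 20862 = \left(9639 + 11236 - 21200\right) - 20862 = -325 - 20862 = -21187$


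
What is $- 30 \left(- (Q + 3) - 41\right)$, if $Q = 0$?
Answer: $1320$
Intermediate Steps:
$- 30 \left(- (Q + 3) - 41\right) = - 30 \left(- (0 + 3) - 41\right) = - 30 \left(\left(-1\right) 3 - 41\right) = - 30 \left(-3 - 41\right) = \left(-30\right) \left(-44\right) = 1320$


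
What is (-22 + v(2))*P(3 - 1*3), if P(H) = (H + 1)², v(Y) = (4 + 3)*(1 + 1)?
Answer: -8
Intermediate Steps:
v(Y) = 14 (v(Y) = 7*2 = 14)
P(H) = (1 + H)²
(-22 + v(2))*P(3 - 1*3) = (-22 + 14)*(1 + (3 - 1*3))² = -8*(1 + (3 - 3))² = -8*(1 + 0)² = -8*1² = -8*1 = -8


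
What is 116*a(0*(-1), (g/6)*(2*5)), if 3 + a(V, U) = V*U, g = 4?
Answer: -348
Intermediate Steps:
a(V, U) = -3 + U*V (a(V, U) = -3 + V*U = -3 + U*V)
116*a(0*(-1), (g/6)*(2*5)) = 116*(-3 + ((4/6)*(2*5))*(0*(-1))) = 116*(-3 + ((4*(⅙))*10)*0) = 116*(-3 + ((⅔)*10)*0) = 116*(-3 + (20/3)*0) = 116*(-3 + 0) = 116*(-3) = -348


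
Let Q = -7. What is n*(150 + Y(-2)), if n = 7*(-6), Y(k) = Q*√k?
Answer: -6300 + 294*I*√2 ≈ -6300.0 + 415.78*I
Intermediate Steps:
Y(k) = -7*√k
n = -42
n*(150 + Y(-2)) = -42*(150 - 7*I*√2) = -6300 + 294*I*√2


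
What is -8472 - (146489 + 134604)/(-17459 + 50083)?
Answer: -276671621/32624 ≈ -8480.6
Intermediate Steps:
-8472 - (146489 + 134604)/(-17459 + 50083) = -8472 - 281093/32624 = -276671621/32624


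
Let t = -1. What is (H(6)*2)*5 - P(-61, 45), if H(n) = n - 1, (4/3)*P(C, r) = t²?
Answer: 197/4 ≈ 49.250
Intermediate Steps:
P(C, r) = ¾ (P(C, r) = (¾)*(-1)² = (¾)*1 = ¾)
H(n) = -1 + n
(H(6)*2)*5 - P(-61, 45) = ((-1 + 6)*2)*5 - 1*¾ = (5*2)*5 - ¾ = 10*5 - ¾ = 50 - ¾ = 197/4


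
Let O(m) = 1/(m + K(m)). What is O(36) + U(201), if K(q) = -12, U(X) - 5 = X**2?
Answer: 969745/24 ≈ 40406.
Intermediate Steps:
U(X) = 5 + X**2
O(m) = 1/(-12 + m) (O(m) = 1/(m - 12) = 1/(-12 + m))
O(36) + U(201) = 1/(-12 + 36) + (5 + 201**2) = 1/24 + (5 + 40401) = 1/24 + 40406 = 969745/24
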